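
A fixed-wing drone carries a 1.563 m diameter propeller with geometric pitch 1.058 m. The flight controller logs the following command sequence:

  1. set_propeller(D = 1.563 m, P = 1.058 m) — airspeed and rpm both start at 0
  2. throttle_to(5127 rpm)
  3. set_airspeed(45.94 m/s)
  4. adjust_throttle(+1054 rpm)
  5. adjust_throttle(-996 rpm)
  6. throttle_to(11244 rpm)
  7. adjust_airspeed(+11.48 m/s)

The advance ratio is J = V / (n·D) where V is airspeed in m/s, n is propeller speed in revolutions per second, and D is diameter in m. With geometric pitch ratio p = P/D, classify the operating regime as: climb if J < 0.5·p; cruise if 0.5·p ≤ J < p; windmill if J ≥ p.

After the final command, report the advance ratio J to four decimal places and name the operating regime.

set_propeller: D = 1.563 m, P = 1.058 m (p = P/D = 0.676903); state ← (V=0, rpm=0)
throttle_to(5127): rpm ← 5127
set_airspeed(45.94): V ← 45.94 m/s
adjust_throttle(+1054): rpm ← 5127 +1054 = 6181
adjust_throttle(-996): rpm ← 6181 -996 = 5185
throttle_to(11244): rpm ← 11244
adjust_airspeed(+11.48): V ← 45.94 +11.48 = 57.42 m/s
final state: V = 57.42 m/s, rpm = 11244 → n = rpm/60 = 187.400000 rev/s
J = V / (n·D) = 57.42 / (187.400000 × 1.563) = 0.196035
regime bands: climb J<0.3385 | cruise [0.3385, 0.6769) | windmill J≥0.6769
J = 0.1960 → climb

J = 0.1960, regime = climb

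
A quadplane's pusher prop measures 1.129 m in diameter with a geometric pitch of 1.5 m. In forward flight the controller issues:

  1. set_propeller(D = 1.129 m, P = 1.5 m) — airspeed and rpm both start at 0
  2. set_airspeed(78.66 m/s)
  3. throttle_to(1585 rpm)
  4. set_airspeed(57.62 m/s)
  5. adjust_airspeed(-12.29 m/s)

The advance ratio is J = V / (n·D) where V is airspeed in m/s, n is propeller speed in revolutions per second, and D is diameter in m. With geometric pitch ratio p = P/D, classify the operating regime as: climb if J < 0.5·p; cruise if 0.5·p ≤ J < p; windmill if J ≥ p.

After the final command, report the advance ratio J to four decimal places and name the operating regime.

J = 1.5199, regime = windmill

set_propeller: D = 1.129 m, P = 1.5 m (p = P/D = 1.328609); state ← (V=0, rpm=0)
set_airspeed(78.66): V ← 78.66 m/s
throttle_to(1585): rpm ← 1585
set_airspeed(57.62): V ← 57.62 m/s
adjust_airspeed(-12.29): V ← 57.62 -12.29 = 45.33 m/s
final state: V = 45.33 m/s, rpm = 1585 → n = rpm/60 = 26.416667 rev/s
J = V / (n·D) = 45.33 / (26.416667 × 1.129) = 1.519896
regime bands: climb J<0.6643 | cruise [0.6643, 1.3286) | windmill J≥1.3286
J = 1.5199 → windmill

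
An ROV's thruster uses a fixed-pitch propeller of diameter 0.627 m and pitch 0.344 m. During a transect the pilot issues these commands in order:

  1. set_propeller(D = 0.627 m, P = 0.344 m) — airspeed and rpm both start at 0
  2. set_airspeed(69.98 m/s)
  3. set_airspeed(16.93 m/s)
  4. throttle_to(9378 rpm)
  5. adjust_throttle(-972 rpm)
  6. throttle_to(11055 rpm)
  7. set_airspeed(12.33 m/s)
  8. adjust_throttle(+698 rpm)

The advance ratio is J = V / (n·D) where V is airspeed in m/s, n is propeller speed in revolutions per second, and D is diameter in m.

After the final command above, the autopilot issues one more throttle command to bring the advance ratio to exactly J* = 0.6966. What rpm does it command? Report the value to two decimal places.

set_propeller: D = 0.627 m, P = 0.344 m (p = P/D = 0.548644); state ← (V=0, rpm=0)
set_airspeed(69.98): V ← 69.98 m/s
set_airspeed(16.93): V ← 16.93 m/s
throttle_to(9378): rpm ← 9378
adjust_throttle(-972): rpm ← 9378 -972 = 8406
throttle_to(11055): rpm ← 11055
set_airspeed(12.33): V ← 12.33 m/s
adjust_throttle(+698): rpm ← 11055 +698 = 11753
final state: V = 12.33 m/s, rpm = 11753 → n = rpm/60 = 195.883333 rev/s
target J* = 0.6966; solve J* = V/(n·D) for n: n = V/(J*·D) = 12.33/(0.6966 × 0.627) = 28.230077 rev/s
rpm = 60·n = 1693.804631

rpm = 1693.80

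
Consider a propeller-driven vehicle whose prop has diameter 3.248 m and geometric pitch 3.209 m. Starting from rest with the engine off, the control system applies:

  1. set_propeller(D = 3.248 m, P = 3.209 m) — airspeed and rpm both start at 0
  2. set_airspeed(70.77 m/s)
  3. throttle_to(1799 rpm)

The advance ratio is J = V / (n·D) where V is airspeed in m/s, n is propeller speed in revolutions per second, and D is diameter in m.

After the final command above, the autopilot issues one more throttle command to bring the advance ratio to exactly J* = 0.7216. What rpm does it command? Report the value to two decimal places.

set_propeller: D = 3.248 m, P = 3.209 m (p = P/D = 0.987993); state ← (V=0, rpm=0)
set_airspeed(70.77): V ← 70.77 m/s
throttle_to(1799): rpm ← 1799
final state: V = 70.77 m/s, rpm = 1799 → n = rpm/60 = 29.983333 rev/s
target J* = 0.7216; solve J* = V/(n·D) for n: n = V/(J*·D) = 70.77/(0.7216 × 3.248) = 30.195112 rev/s
rpm = 60·n = 1811.706744

rpm = 1811.71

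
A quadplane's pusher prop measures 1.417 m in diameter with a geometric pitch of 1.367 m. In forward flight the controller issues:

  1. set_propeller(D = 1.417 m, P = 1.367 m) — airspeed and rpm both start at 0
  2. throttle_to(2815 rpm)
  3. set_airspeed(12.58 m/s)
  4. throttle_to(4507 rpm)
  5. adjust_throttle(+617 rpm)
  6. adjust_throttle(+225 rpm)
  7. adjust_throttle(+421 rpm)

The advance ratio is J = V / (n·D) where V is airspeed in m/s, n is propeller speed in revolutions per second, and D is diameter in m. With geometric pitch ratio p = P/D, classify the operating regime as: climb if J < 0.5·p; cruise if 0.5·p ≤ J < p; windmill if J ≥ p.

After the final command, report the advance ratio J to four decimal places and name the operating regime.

set_propeller: D = 1.417 m, P = 1.367 m (p = P/D = 0.964714); state ← (V=0, rpm=0)
throttle_to(2815): rpm ← 2815
set_airspeed(12.58): V ← 12.58 m/s
throttle_to(4507): rpm ← 4507
adjust_throttle(+617): rpm ← 4507 +617 = 5124
adjust_throttle(+225): rpm ← 5124 +225 = 5349
adjust_throttle(+421): rpm ← 5349 +421 = 5770
final state: V = 12.58 m/s, rpm = 5770 → n = rpm/60 = 96.166667 rev/s
J = V / (n·D) = 12.58 / (96.166667 × 1.417) = 0.092318
regime bands: climb J<0.4824 | cruise [0.4824, 0.9647) | windmill J≥0.9647
J = 0.0923 → climb

J = 0.0923, regime = climb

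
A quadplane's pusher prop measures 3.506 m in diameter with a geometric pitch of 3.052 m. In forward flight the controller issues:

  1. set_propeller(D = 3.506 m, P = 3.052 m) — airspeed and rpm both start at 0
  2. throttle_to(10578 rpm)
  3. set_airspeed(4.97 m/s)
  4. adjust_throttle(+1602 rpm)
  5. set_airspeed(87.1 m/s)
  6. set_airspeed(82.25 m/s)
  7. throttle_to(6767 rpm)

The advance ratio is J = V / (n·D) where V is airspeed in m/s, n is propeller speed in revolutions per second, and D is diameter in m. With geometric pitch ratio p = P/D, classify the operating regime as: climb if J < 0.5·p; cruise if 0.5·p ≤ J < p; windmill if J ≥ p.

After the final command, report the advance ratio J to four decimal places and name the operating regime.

J = 0.2080, regime = climb

set_propeller: D = 3.506 m, P = 3.052 m (p = P/D = 0.870508); state ← (V=0, rpm=0)
throttle_to(10578): rpm ← 10578
set_airspeed(4.97): V ← 4.97 m/s
adjust_throttle(+1602): rpm ← 10578 +1602 = 12180
set_airspeed(87.1): V ← 87.1 m/s
set_airspeed(82.25): V ← 82.25 m/s
throttle_to(6767): rpm ← 6767
final state: V = 82.25 m/s, rpm = 6767 → n = rpm/60 = 112.783333 rev/s
J = V / (n·D) = 82.25 / (112.783333 × 3.506) = 0.208008
regime bands: climb J<0.4353 | cruise [0.4353, 0.8705) | windmill J≥0.8705
J = 0.2080 → climb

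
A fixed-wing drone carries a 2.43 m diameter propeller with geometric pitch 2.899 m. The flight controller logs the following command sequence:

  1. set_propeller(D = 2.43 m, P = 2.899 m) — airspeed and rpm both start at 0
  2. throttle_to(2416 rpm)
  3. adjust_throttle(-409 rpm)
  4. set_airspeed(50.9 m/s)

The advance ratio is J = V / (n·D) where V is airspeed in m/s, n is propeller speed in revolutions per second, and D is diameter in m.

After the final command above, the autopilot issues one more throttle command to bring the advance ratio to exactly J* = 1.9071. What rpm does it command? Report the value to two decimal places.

set_propeller: D = 2.43 m, P = 2.899 m (p = P/D = 1.193004); state ← (V=0, rpm=0)
throttle_to(2416): rpm ← 2416
adjust_throttle(-409): rpm ← 2416 -409 = 2007
set_airspeed(50.9): V ← 50.9 m/s
final state: V = 50.9 m/s, rpm = 2007 → n = rpm/60 = 33.450000 rev/s
target J* = 1.9071; solve J* = V/(n·D) for n: n = V/(J*·D) = 50.9/(1.9071 × 2.43) = 10.983431 rev/s
rpm = 60·n = 659.005885

rpm = 659.01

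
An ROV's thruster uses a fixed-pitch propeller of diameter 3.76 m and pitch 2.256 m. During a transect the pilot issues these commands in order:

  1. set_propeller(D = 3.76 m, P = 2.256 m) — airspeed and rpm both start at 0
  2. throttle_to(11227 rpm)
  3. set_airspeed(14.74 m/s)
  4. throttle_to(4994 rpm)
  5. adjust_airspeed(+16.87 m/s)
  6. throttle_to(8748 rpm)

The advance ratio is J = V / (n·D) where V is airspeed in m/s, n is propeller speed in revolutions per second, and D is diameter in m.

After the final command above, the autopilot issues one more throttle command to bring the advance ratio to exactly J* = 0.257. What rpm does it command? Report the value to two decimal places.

set_propeller: D = 3.76 m, P = 2.256 m (p = P/D = 0.600000); state ← (V=0, rpm=0)
throttle_to(11227): rpm ← 11227
set_airspeed(14.74): V ← 14.74 m/s
throttle_to(4994): rpm ← 4994
adjust_airspeed(+16.87): V ← 14.74 +16.87 = 31.61 m/s
throttle_to(8748): rpm ← 8748
final state: V = 31.61 m/s, rpm = 8748 → n = rpm/60 = 145.800000 rev/s
target J* = 0.257; solve J* = V/(n·D) for n: n = V/(J*·D) = 31.61/(0.257 × 3.76) = 32.711731 rev/s
rpm = 60·n = 1962.703866

rpm = 1962.70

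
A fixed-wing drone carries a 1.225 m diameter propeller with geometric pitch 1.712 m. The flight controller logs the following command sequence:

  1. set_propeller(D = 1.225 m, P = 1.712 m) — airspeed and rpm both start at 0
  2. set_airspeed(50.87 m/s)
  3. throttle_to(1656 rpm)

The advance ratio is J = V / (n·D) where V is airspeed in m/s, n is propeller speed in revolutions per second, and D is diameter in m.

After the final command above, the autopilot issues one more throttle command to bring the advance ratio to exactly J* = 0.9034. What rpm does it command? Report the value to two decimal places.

set_propeller: D = 1.225 m, P = 1.712 m (p = P/D = 1.397551); state ← (V=0, rpm=0)
set_airspeed(50.87): V ← 50.87 m/s
throttle_to(1656): rpm ← 1656
final state: V = 50.87 m/s, rpm = 1656 → n = rpm/60 = 27.600000 rev/s
target J* = 0.9034; solve J* = V/(n·D) for n: n = V/(J*·D) = 50.87/(0.9034 × 1.225) = 45.966937 rev/s
rpm = 60·n = 2758.016202

rpm = 2758.02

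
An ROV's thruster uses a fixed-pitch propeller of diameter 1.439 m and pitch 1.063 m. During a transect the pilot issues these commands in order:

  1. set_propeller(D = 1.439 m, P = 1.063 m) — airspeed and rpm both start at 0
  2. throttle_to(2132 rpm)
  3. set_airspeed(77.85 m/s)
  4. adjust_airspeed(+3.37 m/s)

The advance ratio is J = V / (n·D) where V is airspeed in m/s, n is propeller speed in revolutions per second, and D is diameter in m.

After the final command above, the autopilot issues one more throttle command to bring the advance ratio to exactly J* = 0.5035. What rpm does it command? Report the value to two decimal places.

rpm = 6725.96

set_propeller: D = 1.439 m, P = 1.063 m (p = P/D = 0.738707); state ← (V=0, rpm=0)
throttle_to(2132): rpm ← 2132
set_airspeed(77.85): V ← 77.85 m/s
adjust_airspeed(+3.37): V ← 77.85 +3.37 = 81.22 m/s
final state: V = 81.22 m/s, rpm = 2132 → n = rpm/60 = 35.533333 rev/s
target J* = 0.5035; solve J* = V/(n·D) for n: n = V/(J*·D) = 81.22/(0.5035 × 1.439) = 112.099252 rev/s
rpm = 60·n = 6725.955145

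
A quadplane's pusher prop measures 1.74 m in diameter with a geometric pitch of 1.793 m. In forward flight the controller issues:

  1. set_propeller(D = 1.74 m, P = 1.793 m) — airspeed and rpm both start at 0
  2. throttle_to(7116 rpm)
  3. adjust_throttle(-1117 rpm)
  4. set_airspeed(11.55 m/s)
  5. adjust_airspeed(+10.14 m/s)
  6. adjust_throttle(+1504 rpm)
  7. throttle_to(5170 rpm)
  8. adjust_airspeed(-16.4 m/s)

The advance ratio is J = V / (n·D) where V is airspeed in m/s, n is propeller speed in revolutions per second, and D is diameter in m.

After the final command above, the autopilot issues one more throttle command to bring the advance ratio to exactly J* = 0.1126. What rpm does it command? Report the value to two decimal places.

rpm = 1620.02

set_propeller: D = 1.74 m, P = 1.793 m (p = P/D = 1.030460); state ← (V=0, rpm=0)
throttle_to(7116): rpm ← 7116
adjust_throttle(-1117): rpm ← 7116 -1117 = 5999
set_airspeed(11.55): V ← 11.55 m/s
adjust_airspeed(+10.14): V ← 11.55 +10.14 = 21.69 m/s
adjust_throttle(+1504): rpm ← 5999 +1504 = 7503
throttle_to(5170): rpm ← 5170
adjust_airspeed(-16.4): V ← 21.69 -16.4 = 5.29 m/s
final state: V = 5.29 m/s, rpm = 5170 → n = rpm/60 = 86.166667 rev/s
target J* = 0.1126; solve J* = V/(n·D) for n: n = V/(J*·D) = 5.29/(0.1126 × 1.74) = 27.000265 rev/s
rpm = 60·n = 1620.015925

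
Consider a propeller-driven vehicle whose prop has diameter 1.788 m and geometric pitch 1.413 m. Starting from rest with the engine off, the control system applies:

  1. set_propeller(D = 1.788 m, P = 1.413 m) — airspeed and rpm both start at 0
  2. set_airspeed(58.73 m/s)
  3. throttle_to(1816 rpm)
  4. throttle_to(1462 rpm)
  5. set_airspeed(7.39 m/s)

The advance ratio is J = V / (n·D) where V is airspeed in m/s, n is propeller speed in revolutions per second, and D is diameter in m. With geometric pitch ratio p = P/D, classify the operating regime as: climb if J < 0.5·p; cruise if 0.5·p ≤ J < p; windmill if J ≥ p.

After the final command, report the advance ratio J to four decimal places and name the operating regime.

set_propeller: D = 1.788 m, P = 1.413 m (p = P/D = 0.790268); state ← (V=0, rpm=0)
set_airspeed(58.73): V ← 58.73 m/s
throttle_to(1816): rpm ← 1816
throttle_to(1462): rpm ← 1462
set_airspeed(7.39): V ← 7.39 m/s
final state: V = 7.39 m/s, rpm = 1462 → n = rpm/60 = 24.366667 rev/s
J = V / (n·D) = 7.39 / (24.366667 × 1.788) = 0.169621
regime bands: climb J<0.3951 | cruise [0.3951, 0.7903) | windmill J≥0.7903
J = 0.1696 → climb

J = 0.1696, regime = climb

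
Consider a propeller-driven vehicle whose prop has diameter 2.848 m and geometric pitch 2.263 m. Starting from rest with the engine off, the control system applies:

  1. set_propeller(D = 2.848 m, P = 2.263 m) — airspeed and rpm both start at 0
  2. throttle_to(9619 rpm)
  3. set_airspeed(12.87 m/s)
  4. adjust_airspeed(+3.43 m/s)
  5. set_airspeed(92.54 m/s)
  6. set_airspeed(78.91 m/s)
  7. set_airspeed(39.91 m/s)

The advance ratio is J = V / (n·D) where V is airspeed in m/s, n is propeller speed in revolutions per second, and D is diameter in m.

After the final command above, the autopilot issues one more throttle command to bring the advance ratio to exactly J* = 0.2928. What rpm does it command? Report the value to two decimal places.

rpm = 2871.59

set_propeller: D = 2.848 m, P = 2.263 m (p = P/D = 0.794593); state ← (V=0, rpm=0)
throttle_to(9619): rpm ← 9619
set_airspeed(12.87): V ← 12.87 m/s
adjust_airspeed(+3.43): V ← 12.87 +3.43 = 16.3 m/s
set_airspeed(92.54): V ← 92.54 m/s
set_airspeed(78.91): V ← 78.91 m/s
set_airspeed(39.91): V ← 39.91 m/s
final state: V = 39.91 m/s, rpm = 9619 → n = rpm/60 = 160.316667 rev/s
target J* = 0.2928; solve J* = V/(n·D) for n: n = V/(J*·D) = 39.91/(0.2928 × 2.848) = 47.859777 rev/s
rpm = 60·n = 2871.586618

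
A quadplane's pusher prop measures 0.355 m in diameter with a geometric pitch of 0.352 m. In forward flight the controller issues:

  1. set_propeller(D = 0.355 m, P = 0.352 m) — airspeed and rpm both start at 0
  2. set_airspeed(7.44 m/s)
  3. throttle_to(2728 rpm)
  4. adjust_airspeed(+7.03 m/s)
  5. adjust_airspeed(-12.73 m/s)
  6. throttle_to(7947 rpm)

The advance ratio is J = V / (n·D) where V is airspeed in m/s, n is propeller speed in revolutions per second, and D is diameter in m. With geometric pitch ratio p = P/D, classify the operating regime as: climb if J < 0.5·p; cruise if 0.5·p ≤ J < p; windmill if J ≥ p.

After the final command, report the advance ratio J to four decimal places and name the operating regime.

set_propeller: D = 0.355 m, P = 0.352 m (p = P/D = 0.991549); state ← (V=0, rpm=0)
set_airspeed(7.44): V ← 7.44 m/s
throttle_to(2728): rpm ← 2728
adjust_airspeed(+7.03): V ← 7.44 +7.03 = 14.47 m/s
adjust_airspeed(-12.73): V ← 14.47 -12.73 = 1.74 m/s
throttle_to(7947): rpm ← 7947
final state: V = 1.74 m/s, rpm = 7947 → n = rpm/60 = 132.450000 rev/s
J = V / (n·D) = 1.74 / (132.450000 × 0.355) = 0.037006
regime bands: climb J<0.4958 | cruise [0.4958, 0.9915) | windmill J≥0.9915
J = 0.0370 → climb

J = 0.0370, regime = climb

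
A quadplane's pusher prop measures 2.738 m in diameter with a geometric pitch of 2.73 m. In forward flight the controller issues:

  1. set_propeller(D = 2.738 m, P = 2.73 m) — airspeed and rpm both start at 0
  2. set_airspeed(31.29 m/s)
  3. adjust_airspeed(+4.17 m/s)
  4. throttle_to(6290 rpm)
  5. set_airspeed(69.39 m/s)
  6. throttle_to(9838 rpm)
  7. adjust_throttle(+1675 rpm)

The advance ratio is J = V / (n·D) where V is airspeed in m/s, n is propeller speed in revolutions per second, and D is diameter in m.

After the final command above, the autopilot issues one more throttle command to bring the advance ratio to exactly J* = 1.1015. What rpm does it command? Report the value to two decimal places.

set_propeller: D = 2.738 m, P = 2.73 m (p = P/D = 0.997078); state ← (V=0, rpm=0)
set_airspeed(31.29): V ← 31.29 m/s
adjust_airspeed(+4.17): V ← 31.29 +4.17 = 35.46 m/s
throttle_to(6290): rpm ← 6290
set_airspeed(69.39): V ← 69.39 m/s
throttle_to(9838): rpm ← 9838
adjust_throttle(+1675): rpm ← 9838 +1675 = 11513
final state: V = 69.39 m/s, rpm = 11513 → n = rpm/60 = 191.883333 rev/s
target J* = 1.1015; solve J* = V/(n·D) for n: n = V/(J*·D) = 69.39/(1.1015 × 2.738) = 23.008004 rev/s
rpm = 60·n = 1380.480234

rpm = 1380.48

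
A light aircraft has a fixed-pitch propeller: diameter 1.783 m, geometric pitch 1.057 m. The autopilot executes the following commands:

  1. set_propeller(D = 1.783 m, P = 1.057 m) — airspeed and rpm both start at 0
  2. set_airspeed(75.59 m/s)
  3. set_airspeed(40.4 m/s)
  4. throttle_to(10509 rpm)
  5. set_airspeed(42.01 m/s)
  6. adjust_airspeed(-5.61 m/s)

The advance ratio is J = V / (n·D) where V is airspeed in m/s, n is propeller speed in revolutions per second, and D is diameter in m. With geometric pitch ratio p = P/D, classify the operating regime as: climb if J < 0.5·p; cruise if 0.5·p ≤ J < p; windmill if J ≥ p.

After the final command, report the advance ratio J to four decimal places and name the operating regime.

set_propeller: D = 1.783 m, P = 1.057 m (p = P/D = 0.592821); state ← (V=0, rpm=0)
set_airspeed(75.59): V ← 75.59 m/s
set_airspeed(40.4): V ← 40.4 m/s
throttle_to(10509): rpm ← 10509
set_airspeed(42.01): V ← 42.01 m/s
adjust_airspeed(-5.61): V ← 42.01 -5.61 = 36.4 m/s
final state: V = 36.4 m/s, rpm = 10509 → n = rpm/60 = 175.150000 rev/s
J = V / (n·D) = 36.4 / (175.150000 × 1.783) = 0.116557
regime bands: climb J<0.2964 | cruise [0.2964, 0.5928) | windmill J≥0.5928
J = 0.1166 → climb

J = 0.1166, regime = climb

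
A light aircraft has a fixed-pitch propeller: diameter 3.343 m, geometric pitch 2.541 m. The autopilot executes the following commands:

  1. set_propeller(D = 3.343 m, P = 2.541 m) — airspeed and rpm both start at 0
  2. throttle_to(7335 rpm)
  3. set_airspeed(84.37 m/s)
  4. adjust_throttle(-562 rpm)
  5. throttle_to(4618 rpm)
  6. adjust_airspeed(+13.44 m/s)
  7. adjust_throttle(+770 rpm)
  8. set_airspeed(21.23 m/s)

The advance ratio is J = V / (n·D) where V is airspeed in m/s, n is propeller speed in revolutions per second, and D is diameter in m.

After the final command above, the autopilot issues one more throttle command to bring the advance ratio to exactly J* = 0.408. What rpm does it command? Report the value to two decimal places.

rpm = 933.91

set_propeller: D = 3.343 m, P = 2.541 m (p = P/D = 0.760096); state ← (V=0, rpm=0)
throttle_to(7335): rpm ← 7335
set_airspeed(84.37): V ← 84.37 m/s
adjust_throttle(-562): rpm ← 7335 -562 = 6773
throttle_to(4618): rpm ← 4618
adjust_airspeed(+13.44): V ← 84.37 +13.44 = 97.81 m/s
adjust_throttle(+770): rpm ← 4618 +770 = 5388
set_airspeed(21.23): V ← 21.23 m/s
final state: V = 21.23 m/s, rpm = 5388 → n = rpm/60 = 89.800000 rev/s
target J* = 0.408; solve J* = V/(n·D) for n: n = V/(J*·D) = 21.23/(0.408 × 3.343) = 15.565155 rev/s
rpm = 60·n = 933.909310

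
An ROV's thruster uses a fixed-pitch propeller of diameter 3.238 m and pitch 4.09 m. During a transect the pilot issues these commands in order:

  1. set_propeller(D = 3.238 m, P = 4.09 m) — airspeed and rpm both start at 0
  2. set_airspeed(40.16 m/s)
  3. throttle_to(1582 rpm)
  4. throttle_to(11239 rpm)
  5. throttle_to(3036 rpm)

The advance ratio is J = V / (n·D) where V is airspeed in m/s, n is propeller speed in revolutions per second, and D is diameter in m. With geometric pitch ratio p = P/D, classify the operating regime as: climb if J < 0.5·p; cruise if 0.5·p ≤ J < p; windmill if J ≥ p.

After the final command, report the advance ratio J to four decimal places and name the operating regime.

J = 0.2451, regime = climb

set_propeller: D = 3.238 m, P = 4.09 m (p = P/D = 1.263125); state ← (V=0, rpm=0)
set_airspeed(40.16): V ← 40.16 m/s
throttle_to(1582): rpm ← 1582
throttle_to(11239): rpm ← 11239
throttle_to(3036): rpm ← 3036
final state: V = 40.16 m/s, rpm = 3036 → n = rpm/60 = 50.600000 rev/s
J = V / (n·D) = 40.16 / (50.600000 × 3.238) = 0.245113
regime bands: climb J<0.6316 | cruise [0.6316, 1.2631) | windmill J≥1.2631
J = 0.2451 → climb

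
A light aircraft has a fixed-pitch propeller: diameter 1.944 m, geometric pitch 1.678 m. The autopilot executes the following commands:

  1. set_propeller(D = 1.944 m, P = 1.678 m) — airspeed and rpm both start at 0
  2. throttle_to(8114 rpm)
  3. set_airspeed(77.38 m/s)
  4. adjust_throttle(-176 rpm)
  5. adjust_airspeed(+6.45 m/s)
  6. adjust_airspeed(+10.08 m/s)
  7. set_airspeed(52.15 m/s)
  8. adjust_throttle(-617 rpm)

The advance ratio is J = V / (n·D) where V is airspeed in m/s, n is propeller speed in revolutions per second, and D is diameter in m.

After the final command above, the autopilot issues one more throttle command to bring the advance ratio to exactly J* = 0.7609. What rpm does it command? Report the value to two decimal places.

rpm = 2115.35

set_propeller: D = 1.944 m, P = 1.678 m (p = P/D = 0.863169); state ← (V=0, rpm=0)
throttle_to(8114): rpm ← 8114
set_airspeed(77.38): V ← 77.38 m/s
adjust_throttle(-176): rpm ← 8114 -176 = 7938
adjust_airspeed(+6.45): V ← 77.38 +6.45 = 83.83 m/s
adjust_airspeed(+10.08): V ← 83.83 +10.08 = 93.91 m/s
set_airspeed(52.15): V ← 52.15 m/s
adjust_throttle(-617): rpm ← 7938 -617 = 7321
final state: V = 52.15 m/s, rpm = 7321 → n = rpm/60 = 122.016667 rev/s
target J* = 0.7609; solve J* = V/(n·D) for n: n = V/(J*·D) = 52.15/(0.7609 × 1.944) = 35.255791 rev/s
rpm = 60·n = 2115.347485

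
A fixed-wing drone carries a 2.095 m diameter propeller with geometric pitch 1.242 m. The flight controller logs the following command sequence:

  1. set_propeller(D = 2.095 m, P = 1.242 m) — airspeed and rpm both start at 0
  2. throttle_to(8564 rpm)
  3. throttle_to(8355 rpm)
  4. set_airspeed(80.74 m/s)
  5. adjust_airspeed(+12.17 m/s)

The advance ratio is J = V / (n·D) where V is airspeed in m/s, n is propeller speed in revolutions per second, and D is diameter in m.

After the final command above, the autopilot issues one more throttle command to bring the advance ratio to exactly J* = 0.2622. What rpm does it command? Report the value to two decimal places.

rpm = 10148.39

set_propeller: D = 2.095 m, P = 1.242 m (p = P/D = 0.592840); state ← (V=0, rpm=0)
throttle_to(8564): rpm ← 8564
throttle_to(8355): rpm ← 8355
set_airspeed(80.74): V ← 80.74 m/s
adjust_airspeed(+12.17): V ← 80.74 +12.17 = 92.91 m/s
final state: V = 92.91 m/s, rpm = 8355 → n = rpm/60 = 139.250000 rev/s
target J* = 0.2622; solve J* = V/(n·D) for n: n = V/(J*·D) = 92.91/(0.2622 × 2.095) = 169.139774 rev/s
rpm = 60·n = 10148.386427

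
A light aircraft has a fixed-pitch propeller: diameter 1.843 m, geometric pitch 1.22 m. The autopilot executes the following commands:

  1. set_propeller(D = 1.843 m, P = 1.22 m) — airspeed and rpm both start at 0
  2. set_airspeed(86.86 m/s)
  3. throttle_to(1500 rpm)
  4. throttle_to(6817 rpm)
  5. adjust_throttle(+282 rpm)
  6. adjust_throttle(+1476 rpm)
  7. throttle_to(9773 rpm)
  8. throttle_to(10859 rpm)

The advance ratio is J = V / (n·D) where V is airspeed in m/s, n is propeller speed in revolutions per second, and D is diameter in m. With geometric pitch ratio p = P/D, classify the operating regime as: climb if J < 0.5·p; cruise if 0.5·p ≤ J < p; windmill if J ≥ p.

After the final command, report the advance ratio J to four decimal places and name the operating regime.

set_propeller: D = 1.843 m, P = 1.22 m (p = P/D = 0.661964); state ← (V=0, rpm=0)
set_airspeed(86.86): V ← 86.86 m/s
throttle_to(1500): rpm ← 1500
throttle_to(6817): rpm ← 6817
adjust_throttle(+282): rpm ← 6817 +282 = 7099
adjust_throttle(+1476): rpm ← 7099 +1476 = 8575
throttle_to(9773): rpm ← 9773
throttle_to(10859): rpm ← 10859
final state: V = 86.86 m/s, rpm = 10859 → n = rpm/60 = 180.983333 rev/s
J = V / (n·D) = 86.86 / (180.983333 × 1.843) = 0.260409
regime bands: climb J<0.3310 | cruise [0.3310, 0.6620) | windmill J≥0.6620
J = 0.2604 → climb

J = 0.2604, regime = climb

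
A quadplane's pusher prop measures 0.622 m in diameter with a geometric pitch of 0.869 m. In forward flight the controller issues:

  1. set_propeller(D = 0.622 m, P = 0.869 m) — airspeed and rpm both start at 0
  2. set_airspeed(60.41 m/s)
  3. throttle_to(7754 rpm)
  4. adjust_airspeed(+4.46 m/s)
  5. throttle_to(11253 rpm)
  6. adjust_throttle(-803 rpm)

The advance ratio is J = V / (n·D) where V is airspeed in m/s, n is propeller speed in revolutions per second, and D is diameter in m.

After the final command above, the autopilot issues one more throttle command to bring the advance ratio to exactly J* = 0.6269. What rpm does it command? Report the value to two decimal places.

set_propeller: D = 0.622 m, P = 0.869 m (p = P/D = 1.397106); state ← (V=0, rpm=0)
set_airspeed(60.41): V ← 60.41 m/s
throttle_to(7754): rpm ← 7754
adjust_airspeed(+4.46): V ← 60.41 +4.46 = 64.87 m/s
throttle_to(11253): rpm ← 11253
adjust_throttle(-803): rpm ← 11253 -803 = 10450
final state: V = 64.87 m/s, rpm = 10450 → n = rpm/60 = 174.166667 rev/s
target J* = 0.6269; solve J* = V/(n·D) for n: n = V/(J*·D) = 64.87/(0.6269 × 0.622) = 166.362425 rev/s
rpm = 60·n = 9981.745526

rpm = 9981.75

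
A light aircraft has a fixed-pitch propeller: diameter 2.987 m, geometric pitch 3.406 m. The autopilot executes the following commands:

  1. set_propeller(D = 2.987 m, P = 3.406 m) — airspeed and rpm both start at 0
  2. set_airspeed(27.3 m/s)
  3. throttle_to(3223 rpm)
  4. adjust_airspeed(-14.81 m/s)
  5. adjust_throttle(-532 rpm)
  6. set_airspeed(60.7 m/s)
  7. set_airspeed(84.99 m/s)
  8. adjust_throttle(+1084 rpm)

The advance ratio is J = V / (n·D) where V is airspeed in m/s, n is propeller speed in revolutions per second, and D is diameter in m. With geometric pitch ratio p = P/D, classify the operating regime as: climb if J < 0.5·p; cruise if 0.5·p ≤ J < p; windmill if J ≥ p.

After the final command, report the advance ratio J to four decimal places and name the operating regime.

J = 0.4522, regime = climb

set_propeller: D = 2.987 m, P = 3.406 m (p = P/D = 1.140275); state ← (V=0, rpm=0)
set_airspeed(27.3): V ← 27.3 m/s
throttle_to(3223): rpm ← 3223
adjust_airspeed(-14.81): V ← 27.3 -14.81 = 12.49 m/s
adjust_throttle(-532): rpm ← 3223 -532 = 2691
set_airspeed(60.7): V ← 60.7 m/s
set_airspeed(84.99): V ← 84.99 m/s
adjust_throttle(+1084): rpm ← 2691 +1084 = 3775
final state: V = 84.99 m/s, rpm = 3775 → n = rpm/60 = 62.916667 rev/s
J = V / (n·D) = 84.99 / (62.916667 × 2.987) = 0.452238
regime bands: climb J<0.5701 | cruise [0.5701, 1.1403) | windmill J≥1.1403
J = 0.4522 → climb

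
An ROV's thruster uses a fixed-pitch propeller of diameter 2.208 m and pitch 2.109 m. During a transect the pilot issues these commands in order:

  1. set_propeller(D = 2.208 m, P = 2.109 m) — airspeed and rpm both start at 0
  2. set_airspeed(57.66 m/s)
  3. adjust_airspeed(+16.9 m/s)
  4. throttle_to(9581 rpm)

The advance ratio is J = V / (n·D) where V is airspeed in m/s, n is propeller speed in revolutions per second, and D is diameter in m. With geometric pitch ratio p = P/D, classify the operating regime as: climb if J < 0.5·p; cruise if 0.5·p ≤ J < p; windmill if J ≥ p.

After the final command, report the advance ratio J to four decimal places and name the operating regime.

set_propeller: D = 2.208 m, P = 2.109 m (p = P/D = 0.955163); state ← (V=0, rpm=0)
set_airspeed(57.66): V ← 57.66 m/s
adjust_airspeed(+16.9): V ← 57.66 +16.9 = 74.56 m/s
throttle_to(9581): rpm ← 9581
final state: V = 74.56 m/s, rpm = 9581 → n = rpm/60 = 159.683333 rev/s
J = V / (n·D) = 74.56 / (159.683333 × 2.208) = 0.211469
regime bands: climb J<0.4776 | cruise [0.4776, 0.9552) | windmill J≥0.9552
J = 0.2115 → climb

J = 0.2115, regime = climb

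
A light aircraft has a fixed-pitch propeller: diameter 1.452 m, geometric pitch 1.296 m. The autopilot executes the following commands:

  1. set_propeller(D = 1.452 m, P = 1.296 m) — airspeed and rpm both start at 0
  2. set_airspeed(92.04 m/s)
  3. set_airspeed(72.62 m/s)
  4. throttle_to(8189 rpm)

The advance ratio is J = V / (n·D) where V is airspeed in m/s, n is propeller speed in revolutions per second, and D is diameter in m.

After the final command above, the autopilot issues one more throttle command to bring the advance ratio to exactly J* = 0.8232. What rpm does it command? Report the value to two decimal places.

set_propeller: D = 1.452 m, P = 1.296 m (p = P/D = 0.892562); state ← (V=0, rpm=0)
set_airspeed(92.04): V ← 92.04 m/s
set_airspeed(72.62): V ← 72.62 m/s
throttle_to(8189): rpm ← 8189
final state: V = 72.62 m/s, rpm = 8189 → n = rpm/60 = 136.483333 rev/s
target J* = 0.8232; solve J* = V/(n·D) for n: n = V/(J*·D) = 72.62/(0.8232 × 1.452) = 60.755314 rev/s
rpm = 60·n = 3645.318812

rpm = 3645.32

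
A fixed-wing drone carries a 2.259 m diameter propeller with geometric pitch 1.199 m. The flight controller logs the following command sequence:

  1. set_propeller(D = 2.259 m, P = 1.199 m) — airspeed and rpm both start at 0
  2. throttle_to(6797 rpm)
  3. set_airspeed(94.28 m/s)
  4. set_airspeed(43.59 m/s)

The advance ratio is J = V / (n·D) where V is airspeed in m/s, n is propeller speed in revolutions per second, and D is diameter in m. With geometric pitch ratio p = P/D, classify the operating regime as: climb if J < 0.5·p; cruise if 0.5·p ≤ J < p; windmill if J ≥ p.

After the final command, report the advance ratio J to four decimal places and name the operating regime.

set_propeller: D = 2.259 m, P = 1.199 m (p = P/D = 0.530766); state ← (V=0, rpm=0)
throttle_to(6797): rpm ← 6797
set_airspeed(94.28): V ← 94.28 m/s
set_airspeed(43.59): V ← 43.59 m/s
final state: V = 43.59 m/s, rpm = 6797 → n = rpm/60 = 113.283333 rev/s
J = V / (n·D) = 43.59 / (113.283333 × 2.259) = 0.170335
regime bands: climb J<0.2654 | cruise [0.2654, 0.5308) | windmill J≥0.5308
J = 0.1703 → climb

J = 0.1703, regime = climb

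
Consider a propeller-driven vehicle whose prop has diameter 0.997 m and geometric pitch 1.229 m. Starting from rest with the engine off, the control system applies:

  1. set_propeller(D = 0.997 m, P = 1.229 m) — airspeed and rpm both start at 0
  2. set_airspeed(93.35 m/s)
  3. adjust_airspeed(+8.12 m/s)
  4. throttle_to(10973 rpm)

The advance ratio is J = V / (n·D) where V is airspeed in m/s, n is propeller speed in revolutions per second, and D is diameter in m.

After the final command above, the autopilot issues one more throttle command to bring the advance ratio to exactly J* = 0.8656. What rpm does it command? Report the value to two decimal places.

set_propeller: D = 0.997 m, P = 1.229 m (p = P/D = 1.232698); state ← (V=0, rpm=0)
set_airspeed(93.35): V ← 93.35 m/s
adjust_airspeed(+8.12): V ← 93.35 +8.12 = 101.47 m/s
throttle_to(10973): rpm ← 10973
final state: V = 101.47 m/s, rpm = 10973 → n = rpm/60 = 182.883333 rev/s
target J* = 0.8656; solve J* = V/(n·D) for n: n = V/(J*·D) = 101.47/(0.8656 × 0.997) = 117.577780 rev/s
rpm = 60·n = 7054.666773

rpm = 7054.67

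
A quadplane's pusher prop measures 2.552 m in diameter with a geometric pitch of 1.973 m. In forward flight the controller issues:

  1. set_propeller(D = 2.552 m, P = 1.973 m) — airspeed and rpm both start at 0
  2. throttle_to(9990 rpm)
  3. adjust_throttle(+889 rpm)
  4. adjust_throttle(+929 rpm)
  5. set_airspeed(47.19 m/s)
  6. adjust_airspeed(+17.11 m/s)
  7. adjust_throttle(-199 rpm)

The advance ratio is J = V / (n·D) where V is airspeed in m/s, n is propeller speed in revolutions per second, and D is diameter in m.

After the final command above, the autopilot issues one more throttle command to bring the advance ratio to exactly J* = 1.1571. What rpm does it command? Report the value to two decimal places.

set_propeller: D = 2.552 m, P = 1.973 m (p = P/D = 0.773119); state ← (V=0, rpm=0)
throttle_to(9990): rpm ← 9990
adjust_throttle(+889): rpm ← 9990 +889 = 10879
adjust_throttle(+929): rpm ← 10879 +929 = 11808
set_airspeed(47.19): V ← 47.19 m/s
adjust_airspeed(+17.11): V ← 47.19 +17.11 = 64.3 m/s
adjust_throttle(-199): rpm ← 11808 -199 = 11609
final state: V = 64.3 m/s, rpm = 11609 → n = rpm/60 = 193.483333 rev/s
target J* = 1.1571; solve J* = V/(n·D) for n: n = V/(J*·D) = 64.3/(1.1571 × 2.552) = 21.775062 rev/s
rpm = 60·n = 1306.503747

rpm = 1306.50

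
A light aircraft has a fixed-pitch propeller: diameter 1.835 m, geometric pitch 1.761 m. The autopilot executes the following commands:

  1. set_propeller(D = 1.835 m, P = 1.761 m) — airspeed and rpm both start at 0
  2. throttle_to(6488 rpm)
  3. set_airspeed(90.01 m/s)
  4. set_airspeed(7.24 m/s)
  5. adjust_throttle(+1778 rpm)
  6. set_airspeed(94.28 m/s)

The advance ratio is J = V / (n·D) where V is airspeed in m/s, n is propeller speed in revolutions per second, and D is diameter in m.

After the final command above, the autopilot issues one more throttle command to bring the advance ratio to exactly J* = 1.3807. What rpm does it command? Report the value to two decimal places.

set_propeller: D = 1.835 m, P = 1.761 m (p = P/D = 0.959673); state ← (V=0, rpm=0)
throttle_to(6488): rpm ← 6488
set_airspeed(90.01): V ← 90.01 m/s
set_airspeed(7.24): V ← 7.24 m/s
adjust_throttle(+1778): rpm ← 6488 +1778 = 8266
set_airspeed(94.28): V ← 94.28 m/s
final state: V = 94.28 m/s, rpm = 8266 → n = rpm/60 = 137.766667 rev/s
target J* = 1.3807; solve J* = V/(n·D) for n: n = V/(J*·D) = 94.28/(1.3807 × 1.835) = 37.212100 rev/s
rpm = 60·n = 2232.726005

rpm = 2232.73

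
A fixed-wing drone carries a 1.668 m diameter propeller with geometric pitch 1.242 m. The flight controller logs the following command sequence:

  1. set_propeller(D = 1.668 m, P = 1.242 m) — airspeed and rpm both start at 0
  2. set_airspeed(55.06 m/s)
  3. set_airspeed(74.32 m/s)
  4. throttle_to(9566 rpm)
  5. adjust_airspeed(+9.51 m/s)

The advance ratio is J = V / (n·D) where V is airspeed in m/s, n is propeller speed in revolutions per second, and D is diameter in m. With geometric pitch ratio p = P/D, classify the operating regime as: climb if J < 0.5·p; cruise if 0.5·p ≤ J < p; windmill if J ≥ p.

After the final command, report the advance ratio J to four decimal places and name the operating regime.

set_propeller: D = 1.668 m, P = 1.242 m (p = P/D = 0.744604); state ← (V=0, rpm=0)
set_airspeed(55.06): V ← 55.06 m/s
set_airspeed(74.32): V ← 74.32 m/s
throttle_to(9566): rpm ← 9566
adjust_airspeed(+9.51): V ← 74.32 +9.51 = 83.83 m/s
final state: V = 83.83 m/s, rpm = 9566 → n = rpm/60 = 159.433333 rev/s
J = V / (n·D) = 83.83 / (159.433333 × 1.668) = 0.315228
regime bands: climb J<0.3723 | cruise [0.3723, 0.7446) | windmill J≥0.7446
J = 0.3152 → climb

J = 0.3152, regime = climb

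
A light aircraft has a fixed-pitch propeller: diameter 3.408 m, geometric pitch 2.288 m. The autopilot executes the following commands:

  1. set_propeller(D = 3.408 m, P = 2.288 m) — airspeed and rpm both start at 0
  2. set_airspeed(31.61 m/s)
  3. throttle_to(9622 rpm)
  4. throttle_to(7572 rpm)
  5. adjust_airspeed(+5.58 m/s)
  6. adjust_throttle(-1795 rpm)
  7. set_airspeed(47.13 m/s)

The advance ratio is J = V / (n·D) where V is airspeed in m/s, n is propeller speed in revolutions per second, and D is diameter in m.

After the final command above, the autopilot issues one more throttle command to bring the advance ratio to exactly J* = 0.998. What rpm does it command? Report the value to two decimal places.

set_propeller: D = 3.408 m, P = 2.288 m (p = P/D = 0.671362); state ← (V=0, rpm=0)
set_airspeed(31.61): V ← 31.61 m/s
throttle_to(9622): rpm ← 9622
throttle_to(7572): rpm ← 7572
adjust_airspeed(+5.58): V ← 31.61 +5.58 = 37.19 m/s
adjust_throttle(-1795): rpm ← 7572 -1795 = 5777
set_airspeed(47.13): V ← 47.13 m/s
final state: V = 47.13 m/s, rpm = 5777 → n = rpm/60 = 96.283333 rev/s
target J* = 0.998; solve J* = V/(n·D) for n: n = V/(J*·D) = 47.13/(0.998 × 3.408) = 13.856939 rev/s
rpm = 60·n = 831.416354

rpm = 831.42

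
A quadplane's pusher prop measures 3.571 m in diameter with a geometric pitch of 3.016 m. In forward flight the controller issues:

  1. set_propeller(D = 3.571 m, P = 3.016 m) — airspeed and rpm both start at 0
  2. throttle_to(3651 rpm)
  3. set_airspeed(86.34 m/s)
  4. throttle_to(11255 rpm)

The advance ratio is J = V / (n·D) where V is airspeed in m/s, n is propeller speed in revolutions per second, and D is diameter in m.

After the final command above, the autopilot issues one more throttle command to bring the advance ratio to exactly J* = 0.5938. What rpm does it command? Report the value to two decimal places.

set_propeller: D = 3.571 m, P = 3.016 m (p = P/D = 0.844581); state ← (V=0, rpm=0)
throttle_to(3651): rpm ← 3651
set_airspeed(86.34): V ← 86.34 m/s
throttle_to(11255): rpm ← 11255
final state: V = 86.34 m/s, rpm = 11255 → n = rpm/60 = 187.583333 rev/s
target J* = 0.5938; solve J* = V/(n·D) for n: n = V/(J*·D) = 86.34/(0.5938 × 3.571) = 40.717584 rev/s
rpm = 60·n = 2443.055039

rpm = 2443.06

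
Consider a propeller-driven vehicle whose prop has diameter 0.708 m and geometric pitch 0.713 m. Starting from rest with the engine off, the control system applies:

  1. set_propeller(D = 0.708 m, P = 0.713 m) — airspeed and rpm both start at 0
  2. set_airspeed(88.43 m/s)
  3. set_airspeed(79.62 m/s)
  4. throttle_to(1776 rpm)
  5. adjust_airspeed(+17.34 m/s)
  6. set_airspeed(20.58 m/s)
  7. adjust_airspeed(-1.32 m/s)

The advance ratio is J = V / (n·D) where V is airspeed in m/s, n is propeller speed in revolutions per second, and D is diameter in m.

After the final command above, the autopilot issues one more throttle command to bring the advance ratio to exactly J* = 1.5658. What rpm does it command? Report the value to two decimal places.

set_propeller: D = 0.708 m, P = 0.713 m (p = P/D = 1.007062); state ← (V=0, rpm=0)
set_airspeed(88.43): V ← 88.43 m/s
set_airspeed(79.62): V ← 79.62 m/s
throttle_to(1776): rpm ← 1776
adjust_airspeed(+17.34): V ← 79.62 +17.34 = 96.96 m/s
set_airspeed(20.58): V ← 20.58 m/s
adjust_airspeed(-1.32): V ← 20.58 -1.32 = 19.26 m/s
final state: V = 19.26 m/s, rpm = 1776 → n = rpm/60 = 29.600000 rev/s
target J* = 1.5658; solve J* = V/(n·D) for n: n = V/(J*·D) = 19.26/(1.5658 × 0.708) = 17.373477 rev/s
rpm = 60·n = 1042.408603

rpm = 1042.41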